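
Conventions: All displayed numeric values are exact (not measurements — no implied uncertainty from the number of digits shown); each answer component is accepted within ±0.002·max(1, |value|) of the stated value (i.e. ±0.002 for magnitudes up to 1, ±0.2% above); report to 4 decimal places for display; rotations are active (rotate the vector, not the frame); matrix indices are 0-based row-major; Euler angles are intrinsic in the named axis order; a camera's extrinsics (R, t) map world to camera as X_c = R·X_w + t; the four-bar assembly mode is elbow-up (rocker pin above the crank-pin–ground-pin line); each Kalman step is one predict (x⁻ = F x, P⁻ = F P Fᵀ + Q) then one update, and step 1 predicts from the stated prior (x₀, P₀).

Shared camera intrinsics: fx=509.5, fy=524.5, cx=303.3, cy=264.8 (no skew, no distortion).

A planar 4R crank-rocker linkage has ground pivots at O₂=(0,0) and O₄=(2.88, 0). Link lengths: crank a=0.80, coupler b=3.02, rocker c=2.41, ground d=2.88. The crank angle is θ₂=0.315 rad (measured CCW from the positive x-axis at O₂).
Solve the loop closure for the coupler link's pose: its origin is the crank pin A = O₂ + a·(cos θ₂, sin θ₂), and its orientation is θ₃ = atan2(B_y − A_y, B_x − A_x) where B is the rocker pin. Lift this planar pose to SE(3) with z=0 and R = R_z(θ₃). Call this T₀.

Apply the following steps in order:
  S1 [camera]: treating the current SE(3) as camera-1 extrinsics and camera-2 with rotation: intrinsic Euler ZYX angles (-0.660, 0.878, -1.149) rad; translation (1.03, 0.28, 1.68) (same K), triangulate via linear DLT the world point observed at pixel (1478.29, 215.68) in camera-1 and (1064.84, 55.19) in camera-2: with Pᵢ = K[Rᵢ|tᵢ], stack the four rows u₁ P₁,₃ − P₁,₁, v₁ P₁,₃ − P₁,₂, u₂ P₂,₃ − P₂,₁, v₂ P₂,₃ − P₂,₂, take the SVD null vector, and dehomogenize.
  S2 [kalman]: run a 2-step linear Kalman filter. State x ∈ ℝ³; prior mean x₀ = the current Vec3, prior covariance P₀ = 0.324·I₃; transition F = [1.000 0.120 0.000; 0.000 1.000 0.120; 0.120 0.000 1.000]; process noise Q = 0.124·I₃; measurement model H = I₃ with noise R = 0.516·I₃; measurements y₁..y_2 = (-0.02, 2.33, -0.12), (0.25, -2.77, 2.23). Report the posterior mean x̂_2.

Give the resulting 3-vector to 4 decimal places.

source (fourbar_fk): coupler pose = R=[0.6982 -0.7159 0.0000; 0.7159 0.6982 0.0000; 0.0000 0.0000 1.0000], t=(0.7606, 0.2479, 0.0000)
after S1 (triangulate): (1.1791, -1.7282, 1.2233)
after S2 (kf_track): (0.4027, -0.9605, 1.3074)

result = (0.4027, -0.9605, 1.3074)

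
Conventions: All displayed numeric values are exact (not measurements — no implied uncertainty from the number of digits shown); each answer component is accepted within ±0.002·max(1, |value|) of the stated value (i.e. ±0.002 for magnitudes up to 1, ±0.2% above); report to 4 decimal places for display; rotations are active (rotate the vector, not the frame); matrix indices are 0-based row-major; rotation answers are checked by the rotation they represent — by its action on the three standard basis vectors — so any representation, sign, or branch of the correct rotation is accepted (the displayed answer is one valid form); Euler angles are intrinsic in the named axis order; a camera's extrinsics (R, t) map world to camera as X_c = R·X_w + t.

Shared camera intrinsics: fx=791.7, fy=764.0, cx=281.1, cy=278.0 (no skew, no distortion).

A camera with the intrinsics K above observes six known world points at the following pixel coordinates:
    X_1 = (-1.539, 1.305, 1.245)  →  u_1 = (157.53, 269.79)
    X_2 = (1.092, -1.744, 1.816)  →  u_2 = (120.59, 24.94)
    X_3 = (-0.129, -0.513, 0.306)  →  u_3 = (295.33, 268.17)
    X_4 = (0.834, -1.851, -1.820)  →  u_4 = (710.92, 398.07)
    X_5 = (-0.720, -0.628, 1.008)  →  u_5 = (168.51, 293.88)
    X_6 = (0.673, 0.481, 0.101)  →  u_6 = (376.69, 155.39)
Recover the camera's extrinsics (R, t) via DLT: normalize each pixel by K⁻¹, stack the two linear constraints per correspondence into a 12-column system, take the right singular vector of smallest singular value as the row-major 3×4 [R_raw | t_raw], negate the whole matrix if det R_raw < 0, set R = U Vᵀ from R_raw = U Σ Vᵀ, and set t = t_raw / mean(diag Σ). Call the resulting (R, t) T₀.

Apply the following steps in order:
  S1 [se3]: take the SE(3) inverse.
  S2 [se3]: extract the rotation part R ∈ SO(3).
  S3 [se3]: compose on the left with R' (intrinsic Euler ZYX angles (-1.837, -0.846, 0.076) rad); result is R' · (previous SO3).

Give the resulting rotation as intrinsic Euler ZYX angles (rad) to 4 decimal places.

source (pnp_recover): camera pose = R=[0.4654 0.0978 -0.8797; -0.7976 -0.3845 -0.4647; -0.3837 0.9179 -0.1010], t=(0.4800, -0.2300, 6.0499)
after S1 (invert_se3): R=[0.4654 -0.7976 -0.3837; 0.0978 -0.3845 0.9179; -0.8797 -0.4647 -0.1010], t=(1.9144, -5.6888, 0.9262)
after S2 (rot_of_se3): [0.4654 -0.7976 -0.3837; 0.0978 -0.3845 0.9179; -0.8797 -0.4647 -0.1010]
after S3 (compose_so3): [-0.0940 -0.2937 0.9513; -0.9691 0.2460 -0.0198; -0.2282 -0.9237 -0.3078]

rotation (euler_zyx) = (-1.6675, 0.2303, -1.8924)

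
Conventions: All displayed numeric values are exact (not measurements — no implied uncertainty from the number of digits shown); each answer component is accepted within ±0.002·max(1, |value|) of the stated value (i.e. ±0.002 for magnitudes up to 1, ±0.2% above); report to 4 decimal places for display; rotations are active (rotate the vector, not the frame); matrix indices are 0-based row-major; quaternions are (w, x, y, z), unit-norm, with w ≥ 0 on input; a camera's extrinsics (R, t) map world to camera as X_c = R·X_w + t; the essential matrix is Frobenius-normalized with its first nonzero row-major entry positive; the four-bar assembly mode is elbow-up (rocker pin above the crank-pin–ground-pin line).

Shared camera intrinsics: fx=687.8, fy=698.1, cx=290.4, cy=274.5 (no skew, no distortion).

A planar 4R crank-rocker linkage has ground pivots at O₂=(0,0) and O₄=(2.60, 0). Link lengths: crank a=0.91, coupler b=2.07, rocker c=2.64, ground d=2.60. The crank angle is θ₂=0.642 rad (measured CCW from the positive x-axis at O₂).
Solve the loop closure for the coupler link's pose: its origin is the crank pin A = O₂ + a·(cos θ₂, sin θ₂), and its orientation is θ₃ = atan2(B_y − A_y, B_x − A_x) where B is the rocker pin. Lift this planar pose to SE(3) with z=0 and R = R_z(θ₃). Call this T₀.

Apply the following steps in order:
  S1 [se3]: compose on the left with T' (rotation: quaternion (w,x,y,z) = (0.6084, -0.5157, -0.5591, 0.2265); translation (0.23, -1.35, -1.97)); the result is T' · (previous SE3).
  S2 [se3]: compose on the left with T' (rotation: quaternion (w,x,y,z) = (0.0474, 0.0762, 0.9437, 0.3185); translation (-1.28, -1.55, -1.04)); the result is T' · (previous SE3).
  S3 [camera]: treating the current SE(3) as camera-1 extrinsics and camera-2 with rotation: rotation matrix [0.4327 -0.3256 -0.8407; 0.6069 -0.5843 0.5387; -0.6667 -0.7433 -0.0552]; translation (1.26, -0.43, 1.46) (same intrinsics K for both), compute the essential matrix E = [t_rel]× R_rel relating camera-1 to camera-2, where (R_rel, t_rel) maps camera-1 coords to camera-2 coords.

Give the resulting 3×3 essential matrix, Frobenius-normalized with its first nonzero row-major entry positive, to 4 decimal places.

matrix = [0.0901 0.2472 0.6533; 0.5784 -0.1977 -0.0390; -0.3447 0.0891 -0.0449]

source (fourbar_fk): coupler pose = R=[0.4094 -0.9123 0.0000; 0.9123 0.4094 0.0000; 0.0000 0.0000 1.0000], t=(0.7288, 0.5449, 0.0000)
after S1 (compose_se3): R=[0.3861 -0.1251 -0.9139; 0.6824 -0.6279 0.3742; -0.6207 -0.7682 -0.1571], t=(0.5924, -0.5297, -2.1244)
after S2 (compose_se3): R=[-0.3880 -0.0543 0.9201; 0.2346 -0.9712 0.0417; 0.8913 0.2320 0.3896], t=(-2.2162, -3.1246, 0.2974)
after S3 (essential): [0.0901 0.2472 0.6533; 0.5784 -0.1977 -0.0390; -0.3447 0.0891 -0.0449]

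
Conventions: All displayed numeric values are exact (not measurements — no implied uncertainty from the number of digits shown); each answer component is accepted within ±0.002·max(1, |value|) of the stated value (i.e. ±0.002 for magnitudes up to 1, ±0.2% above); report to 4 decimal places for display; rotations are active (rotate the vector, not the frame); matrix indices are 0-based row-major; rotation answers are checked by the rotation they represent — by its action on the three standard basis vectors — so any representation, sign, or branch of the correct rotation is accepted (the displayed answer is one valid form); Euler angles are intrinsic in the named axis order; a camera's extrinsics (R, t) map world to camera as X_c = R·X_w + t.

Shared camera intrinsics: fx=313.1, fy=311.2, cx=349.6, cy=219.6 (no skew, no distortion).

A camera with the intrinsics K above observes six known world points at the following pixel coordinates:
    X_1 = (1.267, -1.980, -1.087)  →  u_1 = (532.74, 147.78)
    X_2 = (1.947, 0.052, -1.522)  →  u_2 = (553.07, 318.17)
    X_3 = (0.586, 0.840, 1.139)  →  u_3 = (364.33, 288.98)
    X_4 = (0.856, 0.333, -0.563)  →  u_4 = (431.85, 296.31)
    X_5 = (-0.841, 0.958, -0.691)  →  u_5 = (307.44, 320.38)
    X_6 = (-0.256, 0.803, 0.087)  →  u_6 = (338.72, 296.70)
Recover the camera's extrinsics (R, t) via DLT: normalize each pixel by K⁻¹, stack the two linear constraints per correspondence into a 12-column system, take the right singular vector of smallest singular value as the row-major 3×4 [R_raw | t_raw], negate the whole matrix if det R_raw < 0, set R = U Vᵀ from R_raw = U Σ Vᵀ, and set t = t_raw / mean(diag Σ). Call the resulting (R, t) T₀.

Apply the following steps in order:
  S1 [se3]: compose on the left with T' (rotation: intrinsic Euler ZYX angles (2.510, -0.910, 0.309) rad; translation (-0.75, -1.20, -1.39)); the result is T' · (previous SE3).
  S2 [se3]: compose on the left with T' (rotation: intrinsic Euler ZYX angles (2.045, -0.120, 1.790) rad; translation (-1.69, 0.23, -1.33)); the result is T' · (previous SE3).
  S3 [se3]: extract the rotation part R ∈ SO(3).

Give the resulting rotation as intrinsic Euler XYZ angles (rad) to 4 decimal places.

rotation (euler_xyz) = (-1.7267, -0.2103, 0.1993)

source (pnp_recover): camera pose = R=[0.9098 -0.2951 -0.2919; 0.2777 0.9554 -0.1005; 0.3085 0.0103 0.9512], t=(0.3301, 0.4899, 4.7391)
after S1 (compose_se3): R=[-0.3104 -0.1979 0.9298; 0.0155 -0.9790 -0.2032; 0.9505 -0.0487 0.3070], t=(2.6336, -2.4678, 1.7329)
after S2 (compose_se3): R=[0.9586 -0.1936 -0.2088; 0.1714 -0.1931 0.9661; -0.2273 -0.9619 -0.1519], t=(-2.0088, 3.3801, -3.7803)
after S3 (rot_of_se3): [0.9586 -0.1936 -0.2088; 0.1714 -0.1931 0.9661; -0.2273 -0.9619 -0.1519]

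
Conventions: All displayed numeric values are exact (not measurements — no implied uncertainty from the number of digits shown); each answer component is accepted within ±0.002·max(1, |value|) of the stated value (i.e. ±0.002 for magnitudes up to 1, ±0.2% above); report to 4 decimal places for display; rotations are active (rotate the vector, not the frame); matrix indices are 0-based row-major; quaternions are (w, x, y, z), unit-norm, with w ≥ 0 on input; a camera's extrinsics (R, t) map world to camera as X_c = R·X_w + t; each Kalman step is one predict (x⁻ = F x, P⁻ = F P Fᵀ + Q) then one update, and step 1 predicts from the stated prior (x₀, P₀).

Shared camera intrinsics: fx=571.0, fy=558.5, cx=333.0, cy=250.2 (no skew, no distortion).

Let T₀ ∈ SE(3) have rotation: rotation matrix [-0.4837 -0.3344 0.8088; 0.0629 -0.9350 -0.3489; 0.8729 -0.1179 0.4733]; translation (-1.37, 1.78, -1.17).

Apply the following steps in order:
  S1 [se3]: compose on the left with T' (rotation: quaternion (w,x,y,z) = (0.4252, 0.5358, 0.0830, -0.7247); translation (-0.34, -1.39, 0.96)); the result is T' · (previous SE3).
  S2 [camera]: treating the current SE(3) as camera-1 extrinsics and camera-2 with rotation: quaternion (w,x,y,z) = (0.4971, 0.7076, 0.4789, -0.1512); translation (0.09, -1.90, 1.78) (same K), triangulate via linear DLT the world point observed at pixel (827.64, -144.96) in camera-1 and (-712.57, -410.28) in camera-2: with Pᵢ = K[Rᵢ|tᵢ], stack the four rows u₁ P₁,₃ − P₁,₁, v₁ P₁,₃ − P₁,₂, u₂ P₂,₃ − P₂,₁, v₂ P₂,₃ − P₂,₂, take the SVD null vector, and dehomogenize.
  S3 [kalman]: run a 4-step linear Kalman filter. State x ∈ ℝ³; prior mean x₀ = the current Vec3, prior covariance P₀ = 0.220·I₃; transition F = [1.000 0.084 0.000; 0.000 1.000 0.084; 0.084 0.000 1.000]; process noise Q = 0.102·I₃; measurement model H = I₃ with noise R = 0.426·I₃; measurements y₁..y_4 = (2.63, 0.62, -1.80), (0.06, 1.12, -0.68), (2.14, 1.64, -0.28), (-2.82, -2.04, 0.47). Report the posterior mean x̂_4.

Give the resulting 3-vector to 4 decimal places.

result = (-0.2258, -0.5277, -0.2015)

after S1 (compose_se3): R=[-0.5409 -0.5547 -0.6322; -0.2870 0.8283 -0.4812; 0.7906 -0.0789 -0.6072], t=(1.8294, -1.1054, 2.2355)
after S2 (triangulate): (0.6816, -1.7692, -0.7737)
after S3 (kf_track): (-0.2258, -0.5277, -0.2015)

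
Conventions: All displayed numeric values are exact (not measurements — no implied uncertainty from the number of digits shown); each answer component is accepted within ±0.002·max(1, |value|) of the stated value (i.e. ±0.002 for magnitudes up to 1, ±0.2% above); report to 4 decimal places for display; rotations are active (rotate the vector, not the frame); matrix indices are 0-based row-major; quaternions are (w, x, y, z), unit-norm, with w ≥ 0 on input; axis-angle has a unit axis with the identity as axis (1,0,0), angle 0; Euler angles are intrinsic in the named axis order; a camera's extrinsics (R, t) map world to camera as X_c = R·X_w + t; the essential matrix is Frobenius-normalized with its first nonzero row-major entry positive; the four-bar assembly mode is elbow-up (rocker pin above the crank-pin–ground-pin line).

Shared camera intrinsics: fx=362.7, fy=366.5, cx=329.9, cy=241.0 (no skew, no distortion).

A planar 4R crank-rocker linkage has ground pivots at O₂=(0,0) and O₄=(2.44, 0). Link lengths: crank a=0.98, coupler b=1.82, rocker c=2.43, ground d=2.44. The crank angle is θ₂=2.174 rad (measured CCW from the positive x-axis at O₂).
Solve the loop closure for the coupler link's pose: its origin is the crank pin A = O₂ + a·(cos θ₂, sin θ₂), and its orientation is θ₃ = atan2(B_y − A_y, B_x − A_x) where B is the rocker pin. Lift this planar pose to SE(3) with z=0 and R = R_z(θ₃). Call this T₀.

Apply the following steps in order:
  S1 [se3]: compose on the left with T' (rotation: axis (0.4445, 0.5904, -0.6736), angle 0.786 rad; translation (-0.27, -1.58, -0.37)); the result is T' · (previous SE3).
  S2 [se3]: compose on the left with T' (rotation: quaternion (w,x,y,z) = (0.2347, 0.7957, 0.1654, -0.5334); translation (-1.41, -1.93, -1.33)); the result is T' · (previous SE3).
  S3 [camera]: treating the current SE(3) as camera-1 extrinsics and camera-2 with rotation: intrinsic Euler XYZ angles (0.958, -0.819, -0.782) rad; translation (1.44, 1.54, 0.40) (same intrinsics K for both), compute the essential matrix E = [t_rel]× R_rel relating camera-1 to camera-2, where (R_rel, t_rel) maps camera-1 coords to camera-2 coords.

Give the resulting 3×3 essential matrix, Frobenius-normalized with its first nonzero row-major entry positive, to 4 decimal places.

source (fourbar_fk): coupler pose = R=[0.8049 -0.5934 0.0000; 0.5934 0.8049 0.0000; 0.0000 0.0000 1.0000], t=(-0.5559, 0.8071, 0.0000)
after S1 (compose_se3): R=[0.9440 -0.0082 0.3299; 0.1584 0.8883 -0.4312; -0.2895 0.4592 0.8398], t=(-0.2483, -0.7050, 0.0707)
after S2 (compose_se3): R=[0.6598 0.0989 -0.7449; 0.0391 -0.9945 -0.0975; -0.7504 0.0352 -0.6600], t=(-1.9200, -1.3833, -1.2615)
after S3 (essential): [0.2078 0.3940 -0.2682; 0.0680 -0.5498 0.0285; 0.4631 -0.1871 -0.4153]

matrix = [0.2078 0.3940 -0.2682; 0.0680 -0.5498 0.0285; 0.4631 -0.1871 -0.4153]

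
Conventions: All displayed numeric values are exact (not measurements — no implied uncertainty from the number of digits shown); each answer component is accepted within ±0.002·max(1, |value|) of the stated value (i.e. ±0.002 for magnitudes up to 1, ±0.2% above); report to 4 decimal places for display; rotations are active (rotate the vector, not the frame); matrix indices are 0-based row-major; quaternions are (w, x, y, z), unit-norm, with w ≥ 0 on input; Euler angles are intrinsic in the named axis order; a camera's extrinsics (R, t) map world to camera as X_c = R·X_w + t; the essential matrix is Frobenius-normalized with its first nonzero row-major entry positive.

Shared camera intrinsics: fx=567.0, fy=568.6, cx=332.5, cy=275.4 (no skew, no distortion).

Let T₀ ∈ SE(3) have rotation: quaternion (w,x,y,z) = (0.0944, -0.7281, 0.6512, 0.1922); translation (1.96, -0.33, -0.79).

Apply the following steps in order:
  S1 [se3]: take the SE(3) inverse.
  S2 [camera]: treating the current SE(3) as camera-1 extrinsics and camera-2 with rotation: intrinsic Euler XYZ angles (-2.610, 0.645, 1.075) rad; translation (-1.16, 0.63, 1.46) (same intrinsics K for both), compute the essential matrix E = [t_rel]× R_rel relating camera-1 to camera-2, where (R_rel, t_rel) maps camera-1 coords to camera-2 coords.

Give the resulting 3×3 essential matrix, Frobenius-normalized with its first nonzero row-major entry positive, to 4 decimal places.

after S1 (invert_se3): R=[0.0780 -0.9120 -0.4028; -0.9845 -0.1341 0.1129; -0.1569 0.3878 -0.9083], t=(-0.7721, 1.9746, -0.2820)
after S2 (essential): [0.3153 0.6028 0.0082; -0.4043 0.0737 0.3997; -0.1974 0.2716 0.3094]

matrix = [0.3153 0.6028 0.0082; -0.4043 0.0737 0.3997; -0.1974 0.2716 0.3094]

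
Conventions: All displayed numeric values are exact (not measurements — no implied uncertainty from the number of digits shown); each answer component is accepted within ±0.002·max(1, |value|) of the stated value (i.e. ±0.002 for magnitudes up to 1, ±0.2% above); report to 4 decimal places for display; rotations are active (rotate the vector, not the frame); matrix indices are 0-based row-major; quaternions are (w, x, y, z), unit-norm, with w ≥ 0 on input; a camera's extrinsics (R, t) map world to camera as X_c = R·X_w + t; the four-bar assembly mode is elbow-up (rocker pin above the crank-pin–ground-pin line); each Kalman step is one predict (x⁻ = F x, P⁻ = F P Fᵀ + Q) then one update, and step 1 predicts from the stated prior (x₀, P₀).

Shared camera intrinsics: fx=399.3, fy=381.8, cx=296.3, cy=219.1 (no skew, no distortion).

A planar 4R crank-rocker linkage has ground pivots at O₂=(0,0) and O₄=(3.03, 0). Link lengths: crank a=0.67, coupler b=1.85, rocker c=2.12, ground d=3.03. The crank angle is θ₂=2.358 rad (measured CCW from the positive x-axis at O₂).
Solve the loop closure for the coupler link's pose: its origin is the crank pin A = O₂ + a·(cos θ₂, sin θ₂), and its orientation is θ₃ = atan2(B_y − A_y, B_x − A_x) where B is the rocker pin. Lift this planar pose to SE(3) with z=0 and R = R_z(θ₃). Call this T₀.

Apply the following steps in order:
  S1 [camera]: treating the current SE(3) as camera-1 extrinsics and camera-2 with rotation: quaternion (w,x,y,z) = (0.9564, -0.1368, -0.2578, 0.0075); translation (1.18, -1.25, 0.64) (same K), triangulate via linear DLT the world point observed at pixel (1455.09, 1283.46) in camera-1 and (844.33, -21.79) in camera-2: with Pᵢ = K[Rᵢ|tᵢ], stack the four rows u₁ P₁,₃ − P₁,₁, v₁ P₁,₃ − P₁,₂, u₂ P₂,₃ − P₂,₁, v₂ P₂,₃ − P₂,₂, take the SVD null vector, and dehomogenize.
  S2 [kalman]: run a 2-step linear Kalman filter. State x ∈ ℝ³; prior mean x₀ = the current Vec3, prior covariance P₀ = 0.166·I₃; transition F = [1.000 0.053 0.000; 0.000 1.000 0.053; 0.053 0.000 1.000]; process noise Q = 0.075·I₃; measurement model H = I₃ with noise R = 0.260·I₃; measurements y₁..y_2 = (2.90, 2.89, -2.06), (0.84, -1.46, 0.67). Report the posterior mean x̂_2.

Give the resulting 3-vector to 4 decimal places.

source (fourbar_fk): coupler pose = R=[0.9310 -0.3650 0.0000; 0.3650 0.9310 0.0000; 0.0000 0.0000 1.0000], t=(-0.4746, 0.4729, 0.0000)
after S1 (triangulate): (1.5848, -0.0701, 0.3537)
after S2 (kf_track): (1.6434, 0.1054, -0.0982)

result = (1.6434, 0.1054, -0.0982)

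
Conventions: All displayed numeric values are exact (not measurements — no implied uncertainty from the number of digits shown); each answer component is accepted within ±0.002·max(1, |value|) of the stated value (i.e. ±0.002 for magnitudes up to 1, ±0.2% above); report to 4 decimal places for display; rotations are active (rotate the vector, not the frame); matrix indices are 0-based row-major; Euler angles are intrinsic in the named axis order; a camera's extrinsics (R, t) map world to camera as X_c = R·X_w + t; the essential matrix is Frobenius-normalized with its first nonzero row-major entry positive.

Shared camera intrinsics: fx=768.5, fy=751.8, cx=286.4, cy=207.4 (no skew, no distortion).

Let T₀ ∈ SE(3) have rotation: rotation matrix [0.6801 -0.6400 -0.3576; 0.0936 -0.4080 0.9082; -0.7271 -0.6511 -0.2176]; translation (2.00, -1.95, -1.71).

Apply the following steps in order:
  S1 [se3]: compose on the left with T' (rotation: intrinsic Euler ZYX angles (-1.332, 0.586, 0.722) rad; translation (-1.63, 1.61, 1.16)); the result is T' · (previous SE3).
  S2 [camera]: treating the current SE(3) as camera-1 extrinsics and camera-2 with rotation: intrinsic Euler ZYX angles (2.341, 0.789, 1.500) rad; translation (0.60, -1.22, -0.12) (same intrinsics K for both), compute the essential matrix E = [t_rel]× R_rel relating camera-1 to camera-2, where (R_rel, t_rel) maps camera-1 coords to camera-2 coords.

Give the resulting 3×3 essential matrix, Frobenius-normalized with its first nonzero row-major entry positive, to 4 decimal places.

after S1 (compose_se3): R=[0.6059 -0.1047 0.7886; -0.1603 0.9549 0.2499; -0.7792 -0.2778 0.5618], t=(-1.8962, 1.2942, -2.0890)
after S2 (essential): [0.2472 0.0401 -0.0683; 0.2355 -0.4608 -0.4694; 0.5813 0.3255 0.0268]

matrix = [0.2472 0.0401 -0.0683; 0.2355 -0.4608 -0.4694; 0.5813 0.3255 0.0268]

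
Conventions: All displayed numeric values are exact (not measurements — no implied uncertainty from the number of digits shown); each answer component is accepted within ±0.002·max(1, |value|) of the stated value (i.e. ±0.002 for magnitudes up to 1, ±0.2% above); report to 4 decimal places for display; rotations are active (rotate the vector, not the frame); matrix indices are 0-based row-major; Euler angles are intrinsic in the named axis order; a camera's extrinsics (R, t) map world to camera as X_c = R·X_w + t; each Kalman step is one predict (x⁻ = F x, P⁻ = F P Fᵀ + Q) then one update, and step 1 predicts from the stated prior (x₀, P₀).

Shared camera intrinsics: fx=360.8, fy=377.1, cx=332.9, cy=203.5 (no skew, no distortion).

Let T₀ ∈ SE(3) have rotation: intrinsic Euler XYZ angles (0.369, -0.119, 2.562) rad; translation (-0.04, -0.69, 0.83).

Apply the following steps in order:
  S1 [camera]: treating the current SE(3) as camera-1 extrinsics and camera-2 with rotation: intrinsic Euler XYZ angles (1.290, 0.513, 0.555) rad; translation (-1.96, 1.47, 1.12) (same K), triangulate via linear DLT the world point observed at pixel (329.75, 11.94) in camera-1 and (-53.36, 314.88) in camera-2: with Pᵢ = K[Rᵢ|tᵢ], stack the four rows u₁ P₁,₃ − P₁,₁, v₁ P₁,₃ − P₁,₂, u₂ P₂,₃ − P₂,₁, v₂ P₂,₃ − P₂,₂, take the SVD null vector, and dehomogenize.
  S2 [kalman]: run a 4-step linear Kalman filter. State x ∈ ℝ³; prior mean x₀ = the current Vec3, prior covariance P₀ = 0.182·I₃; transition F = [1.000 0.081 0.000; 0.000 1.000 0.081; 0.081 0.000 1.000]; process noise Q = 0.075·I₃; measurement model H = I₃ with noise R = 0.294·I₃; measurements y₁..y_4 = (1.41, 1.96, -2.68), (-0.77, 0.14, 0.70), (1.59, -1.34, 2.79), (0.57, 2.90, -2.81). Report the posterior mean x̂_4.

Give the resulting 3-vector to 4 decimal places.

result = (0.6342, 1.0382, -0.3629)

after S1 (triangulate): (-0.0851, -0.1878, 1.2705)
after S2 (kf_track): (0.6342, 1.0382, -0.3629)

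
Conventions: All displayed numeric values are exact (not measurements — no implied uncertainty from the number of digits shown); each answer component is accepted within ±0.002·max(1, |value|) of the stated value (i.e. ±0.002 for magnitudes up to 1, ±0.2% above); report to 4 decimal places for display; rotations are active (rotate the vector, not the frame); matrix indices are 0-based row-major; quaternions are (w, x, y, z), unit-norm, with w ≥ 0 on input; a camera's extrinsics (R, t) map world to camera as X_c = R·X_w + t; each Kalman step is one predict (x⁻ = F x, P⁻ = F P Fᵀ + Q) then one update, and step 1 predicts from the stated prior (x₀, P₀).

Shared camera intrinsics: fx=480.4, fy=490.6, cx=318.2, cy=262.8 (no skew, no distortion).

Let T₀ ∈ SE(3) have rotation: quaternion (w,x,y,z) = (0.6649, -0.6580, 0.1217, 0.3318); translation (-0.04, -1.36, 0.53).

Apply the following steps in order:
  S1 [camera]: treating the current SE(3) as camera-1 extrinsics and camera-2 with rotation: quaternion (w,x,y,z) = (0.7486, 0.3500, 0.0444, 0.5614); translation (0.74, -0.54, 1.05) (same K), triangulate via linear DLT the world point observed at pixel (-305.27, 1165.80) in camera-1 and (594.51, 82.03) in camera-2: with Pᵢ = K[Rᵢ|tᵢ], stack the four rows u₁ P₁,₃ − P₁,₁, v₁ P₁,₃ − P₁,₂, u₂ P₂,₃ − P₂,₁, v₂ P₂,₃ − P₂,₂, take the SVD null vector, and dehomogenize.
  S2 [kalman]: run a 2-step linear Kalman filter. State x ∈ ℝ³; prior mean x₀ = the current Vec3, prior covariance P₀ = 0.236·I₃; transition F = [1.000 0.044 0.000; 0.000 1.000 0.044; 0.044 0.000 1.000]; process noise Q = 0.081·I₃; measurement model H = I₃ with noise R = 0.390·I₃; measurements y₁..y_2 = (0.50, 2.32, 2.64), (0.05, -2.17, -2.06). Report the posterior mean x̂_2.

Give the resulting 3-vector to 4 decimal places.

result = (0.2730, -0.1131, 0.4998)

after S1 (triangulate): (0.4416, 0.2327, 1.8396)
after S2 (kf_track): (0.2730, -0.1131, 0.4998)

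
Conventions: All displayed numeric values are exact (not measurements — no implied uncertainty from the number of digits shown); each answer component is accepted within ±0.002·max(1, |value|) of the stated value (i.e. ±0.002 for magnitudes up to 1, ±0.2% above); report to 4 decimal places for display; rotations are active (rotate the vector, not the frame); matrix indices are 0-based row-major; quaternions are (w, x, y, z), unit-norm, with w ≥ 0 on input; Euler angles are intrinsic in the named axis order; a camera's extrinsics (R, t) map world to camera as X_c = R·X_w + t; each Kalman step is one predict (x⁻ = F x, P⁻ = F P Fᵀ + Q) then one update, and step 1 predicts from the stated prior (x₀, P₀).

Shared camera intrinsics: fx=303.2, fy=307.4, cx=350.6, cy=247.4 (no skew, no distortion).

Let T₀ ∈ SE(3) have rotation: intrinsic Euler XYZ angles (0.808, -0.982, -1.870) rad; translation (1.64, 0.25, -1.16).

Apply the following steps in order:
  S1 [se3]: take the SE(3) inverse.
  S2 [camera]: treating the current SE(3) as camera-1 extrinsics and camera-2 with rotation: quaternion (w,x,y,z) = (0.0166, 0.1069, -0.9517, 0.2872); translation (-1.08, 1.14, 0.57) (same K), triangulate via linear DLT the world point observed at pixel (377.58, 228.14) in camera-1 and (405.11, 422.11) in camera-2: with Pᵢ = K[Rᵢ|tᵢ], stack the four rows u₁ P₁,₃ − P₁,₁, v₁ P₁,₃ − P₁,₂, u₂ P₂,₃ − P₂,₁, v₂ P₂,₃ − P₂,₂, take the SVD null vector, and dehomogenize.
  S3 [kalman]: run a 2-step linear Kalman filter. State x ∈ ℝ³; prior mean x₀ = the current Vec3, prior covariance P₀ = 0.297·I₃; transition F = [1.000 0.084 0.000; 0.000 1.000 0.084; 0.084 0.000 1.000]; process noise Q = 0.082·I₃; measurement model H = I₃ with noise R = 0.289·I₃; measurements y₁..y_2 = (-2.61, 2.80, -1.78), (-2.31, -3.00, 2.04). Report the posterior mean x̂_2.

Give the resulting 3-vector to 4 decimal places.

result = (-2.0864, -0.7832, 0.1619)

after S1 (invert_se3): R=[-0.1637 -0.4830 -0.8602; 0.5307 -0.7781 0.3360; -0.8316 -0.4015 0.3837], t=(-0.6086, -0.2861, 1.9093)
after S2 (triangulate): (-1.1224, -0.9929, -0.2612)
after S3 (kf_track): (-2.0864, -0.7832, 0.1619)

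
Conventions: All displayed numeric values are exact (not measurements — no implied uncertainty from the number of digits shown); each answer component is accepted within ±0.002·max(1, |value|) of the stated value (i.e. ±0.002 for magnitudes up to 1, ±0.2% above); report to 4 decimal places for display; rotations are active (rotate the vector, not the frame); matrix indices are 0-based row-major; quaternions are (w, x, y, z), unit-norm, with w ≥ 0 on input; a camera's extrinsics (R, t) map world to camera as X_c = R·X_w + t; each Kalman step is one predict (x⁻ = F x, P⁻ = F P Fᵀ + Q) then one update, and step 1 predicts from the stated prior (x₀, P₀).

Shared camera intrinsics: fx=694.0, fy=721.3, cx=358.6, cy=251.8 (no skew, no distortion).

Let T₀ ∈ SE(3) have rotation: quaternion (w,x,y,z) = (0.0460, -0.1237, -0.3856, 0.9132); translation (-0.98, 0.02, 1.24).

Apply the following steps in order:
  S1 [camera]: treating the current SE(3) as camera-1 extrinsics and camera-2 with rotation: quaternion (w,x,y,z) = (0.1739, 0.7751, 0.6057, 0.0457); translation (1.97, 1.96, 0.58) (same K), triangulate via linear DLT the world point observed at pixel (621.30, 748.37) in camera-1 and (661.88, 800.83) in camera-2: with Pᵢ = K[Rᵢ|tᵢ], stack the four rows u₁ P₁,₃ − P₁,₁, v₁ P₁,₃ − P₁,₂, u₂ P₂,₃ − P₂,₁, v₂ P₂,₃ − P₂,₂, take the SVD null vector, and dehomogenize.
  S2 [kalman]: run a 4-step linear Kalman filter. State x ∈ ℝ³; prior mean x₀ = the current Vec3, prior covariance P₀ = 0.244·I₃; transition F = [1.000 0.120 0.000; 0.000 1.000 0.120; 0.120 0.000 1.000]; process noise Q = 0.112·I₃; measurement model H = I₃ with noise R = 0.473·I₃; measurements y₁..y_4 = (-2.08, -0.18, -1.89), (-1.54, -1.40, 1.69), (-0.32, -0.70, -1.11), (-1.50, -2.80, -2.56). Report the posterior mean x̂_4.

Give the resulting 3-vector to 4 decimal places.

after S1 (triangulate): (-1.3400, -0.8158, -0.9363)
after S2 (kf_track): (-1.4721, -1.7143, -1.5638)

result = (-1.4721, -1.7143, -1.5638)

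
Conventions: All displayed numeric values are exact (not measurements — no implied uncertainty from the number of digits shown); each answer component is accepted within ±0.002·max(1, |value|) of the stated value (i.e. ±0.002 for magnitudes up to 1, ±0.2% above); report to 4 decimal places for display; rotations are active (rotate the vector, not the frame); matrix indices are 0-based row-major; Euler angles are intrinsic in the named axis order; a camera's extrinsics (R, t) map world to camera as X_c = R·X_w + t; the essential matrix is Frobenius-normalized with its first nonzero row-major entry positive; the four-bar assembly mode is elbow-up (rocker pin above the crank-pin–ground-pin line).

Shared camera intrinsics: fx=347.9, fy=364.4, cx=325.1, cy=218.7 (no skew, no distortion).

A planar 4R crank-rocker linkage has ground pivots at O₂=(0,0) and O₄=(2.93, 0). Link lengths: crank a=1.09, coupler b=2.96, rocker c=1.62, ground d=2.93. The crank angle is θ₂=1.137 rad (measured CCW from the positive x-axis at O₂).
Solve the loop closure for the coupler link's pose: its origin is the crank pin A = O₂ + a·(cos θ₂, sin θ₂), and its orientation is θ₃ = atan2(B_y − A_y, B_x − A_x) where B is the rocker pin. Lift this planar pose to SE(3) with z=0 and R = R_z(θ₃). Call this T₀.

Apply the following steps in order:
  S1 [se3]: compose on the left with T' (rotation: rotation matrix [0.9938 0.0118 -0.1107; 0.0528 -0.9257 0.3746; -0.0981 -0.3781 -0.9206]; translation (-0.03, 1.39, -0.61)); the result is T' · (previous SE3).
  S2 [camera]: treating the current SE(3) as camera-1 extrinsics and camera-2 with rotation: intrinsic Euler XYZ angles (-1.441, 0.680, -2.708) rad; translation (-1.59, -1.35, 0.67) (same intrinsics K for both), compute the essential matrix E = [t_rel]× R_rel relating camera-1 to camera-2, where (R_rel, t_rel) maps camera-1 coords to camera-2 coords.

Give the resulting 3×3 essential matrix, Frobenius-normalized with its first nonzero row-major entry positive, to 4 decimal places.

source (fourbar_fk): coupler pose = R=[0.9811 -0.1933 0.0000; 0.1933 0.9811 0.0000; 0.0000 0.0000 1.0000], t=(0.4581, 0.9890, 0.0000)
after S1 (compose_se3): R=[0.9773 -0.1805 -0.1107; -0.1272 -0.9184 0.3746; -0.1693 -0.3520 -0.9206], t=(0.4370, 0.4986, -1.0289)
after S2 (essential): [0.2252 -0.4068 -0.3386; -0.0462 0.3346 0.2552; 0.6620 0.2210 0.0527]

matrix = [0.2252 -0.4068 -0.3386; -0.0462 0.3346 0.2552; 0.6620 0.2210 0.0527]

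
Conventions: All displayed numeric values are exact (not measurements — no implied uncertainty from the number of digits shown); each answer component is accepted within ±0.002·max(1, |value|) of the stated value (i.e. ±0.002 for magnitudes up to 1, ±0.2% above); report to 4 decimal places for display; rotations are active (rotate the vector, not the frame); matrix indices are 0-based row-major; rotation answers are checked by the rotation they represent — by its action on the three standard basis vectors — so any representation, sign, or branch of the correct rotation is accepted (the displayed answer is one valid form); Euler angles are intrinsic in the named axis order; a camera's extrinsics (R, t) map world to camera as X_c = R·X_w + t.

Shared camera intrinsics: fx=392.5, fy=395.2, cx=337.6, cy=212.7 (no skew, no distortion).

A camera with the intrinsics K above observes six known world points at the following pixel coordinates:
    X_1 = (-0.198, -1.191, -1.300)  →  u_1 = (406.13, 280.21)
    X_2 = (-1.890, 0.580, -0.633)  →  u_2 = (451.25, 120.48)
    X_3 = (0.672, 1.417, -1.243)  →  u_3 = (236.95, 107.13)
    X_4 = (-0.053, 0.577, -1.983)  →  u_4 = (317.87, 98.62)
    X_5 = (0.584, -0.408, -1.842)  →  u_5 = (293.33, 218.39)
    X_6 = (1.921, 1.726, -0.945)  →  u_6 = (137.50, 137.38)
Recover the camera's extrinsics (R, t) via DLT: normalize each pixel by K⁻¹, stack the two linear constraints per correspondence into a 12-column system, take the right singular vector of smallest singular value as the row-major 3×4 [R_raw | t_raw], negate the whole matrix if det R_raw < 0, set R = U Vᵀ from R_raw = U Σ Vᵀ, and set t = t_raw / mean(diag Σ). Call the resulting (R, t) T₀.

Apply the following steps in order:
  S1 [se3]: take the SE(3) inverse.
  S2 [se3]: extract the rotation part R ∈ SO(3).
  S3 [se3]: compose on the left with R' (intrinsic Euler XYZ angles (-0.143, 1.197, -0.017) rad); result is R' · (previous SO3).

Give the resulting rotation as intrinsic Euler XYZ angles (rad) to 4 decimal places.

source (pnp_recover): camera pose = R=[-0.9190 -0.3941 0.0090; 0.3661 -0.8446 0.3907; -0.1463 0.3623 0.9205], t=(0.0100, 0.2100, 5.3201)
after S1 (invert_se3): R=[-0.9190 0.3661 -0.1463; -0.3941 -0.8446 0.3623; 0.0090 0.3907 0.9205], t=(0.7109, -1.7462, -4.9792)
after S2 (rot_of_se3): [-0.9190 0.3661 -0.1463; -0.3941 -0.8446 0.3623; 0.0090 0.3907 0.9205]
after S3 (compose_so3): [-0.3296 0.4921 0.8058; -0.2513 -0.8684 0.4275; 0.9101 -0.0616 0.4099]

rotation (euler_xyz) = (-0.8065, 0.9369, -2.1609)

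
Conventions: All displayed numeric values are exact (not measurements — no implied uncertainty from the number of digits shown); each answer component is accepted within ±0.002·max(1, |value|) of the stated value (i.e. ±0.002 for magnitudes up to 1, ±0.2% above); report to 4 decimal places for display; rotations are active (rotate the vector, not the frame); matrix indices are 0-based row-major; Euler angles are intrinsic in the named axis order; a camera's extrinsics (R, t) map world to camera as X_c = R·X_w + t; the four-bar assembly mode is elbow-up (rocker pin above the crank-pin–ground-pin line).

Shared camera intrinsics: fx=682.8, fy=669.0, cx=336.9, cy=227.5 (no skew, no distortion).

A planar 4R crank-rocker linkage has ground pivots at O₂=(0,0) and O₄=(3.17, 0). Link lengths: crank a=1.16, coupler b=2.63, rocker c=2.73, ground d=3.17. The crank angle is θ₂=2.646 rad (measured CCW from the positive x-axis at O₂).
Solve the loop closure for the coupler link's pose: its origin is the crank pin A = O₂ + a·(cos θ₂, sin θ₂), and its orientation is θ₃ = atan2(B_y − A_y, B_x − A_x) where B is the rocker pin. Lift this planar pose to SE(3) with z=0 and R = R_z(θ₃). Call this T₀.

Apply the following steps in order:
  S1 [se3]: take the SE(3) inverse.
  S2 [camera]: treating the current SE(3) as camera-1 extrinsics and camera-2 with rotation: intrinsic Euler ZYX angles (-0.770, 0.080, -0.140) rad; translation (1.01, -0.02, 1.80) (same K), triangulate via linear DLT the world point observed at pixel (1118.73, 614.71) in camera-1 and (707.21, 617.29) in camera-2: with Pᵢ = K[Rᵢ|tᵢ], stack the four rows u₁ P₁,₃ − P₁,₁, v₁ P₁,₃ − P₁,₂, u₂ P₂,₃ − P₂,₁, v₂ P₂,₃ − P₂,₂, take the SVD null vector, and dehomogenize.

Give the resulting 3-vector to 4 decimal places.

result = (-0.7916, 0.9194, 0.3376)

source (fourbar_fk): coupler pose = R=[0.8545 -0.5194 0.0000; 0.5194 0.8545 0.0000; 0.0000 0.0000 1.0000], t=(-1.0204, 0.5516, 0.0000)
after S1 (invert_se3): R=[0.8545 0.5194 0.0000; -0.5194 0.8545 0.0000; 0.0000 0.0000 1.0000], t=(0.5855, -1.0014, 0.0000)
after S2 (triangulate): (-0.7916, 0.9194, 0.3376)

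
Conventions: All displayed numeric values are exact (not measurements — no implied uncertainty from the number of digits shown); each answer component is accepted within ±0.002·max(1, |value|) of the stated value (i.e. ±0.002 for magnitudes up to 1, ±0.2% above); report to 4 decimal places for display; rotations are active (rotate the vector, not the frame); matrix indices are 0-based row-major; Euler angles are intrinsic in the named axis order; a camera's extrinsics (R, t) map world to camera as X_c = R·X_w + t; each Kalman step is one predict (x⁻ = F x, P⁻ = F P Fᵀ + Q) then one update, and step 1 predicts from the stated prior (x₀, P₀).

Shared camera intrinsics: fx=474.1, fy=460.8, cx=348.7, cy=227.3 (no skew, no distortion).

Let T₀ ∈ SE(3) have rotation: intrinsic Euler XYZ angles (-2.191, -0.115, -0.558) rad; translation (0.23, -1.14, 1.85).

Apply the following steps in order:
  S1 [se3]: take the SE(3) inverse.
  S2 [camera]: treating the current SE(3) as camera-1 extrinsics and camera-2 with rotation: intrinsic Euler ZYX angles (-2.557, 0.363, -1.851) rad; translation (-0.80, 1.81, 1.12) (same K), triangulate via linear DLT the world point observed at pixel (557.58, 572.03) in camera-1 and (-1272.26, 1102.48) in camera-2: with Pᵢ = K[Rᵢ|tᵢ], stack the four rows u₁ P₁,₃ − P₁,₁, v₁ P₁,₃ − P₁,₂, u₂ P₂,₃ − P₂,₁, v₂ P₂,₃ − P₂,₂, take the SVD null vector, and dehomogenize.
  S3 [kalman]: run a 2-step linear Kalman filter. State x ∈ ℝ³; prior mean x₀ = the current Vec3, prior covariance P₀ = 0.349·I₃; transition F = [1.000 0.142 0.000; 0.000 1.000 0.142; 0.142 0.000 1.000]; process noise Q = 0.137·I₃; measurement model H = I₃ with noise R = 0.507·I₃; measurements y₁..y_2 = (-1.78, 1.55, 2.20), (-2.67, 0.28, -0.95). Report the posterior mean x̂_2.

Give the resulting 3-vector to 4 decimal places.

result = (-1.2139, 0.5056, 0.1545)

after S1 (invert_se3): R=[0.8427 0.3870 0.3743; 0.5260 -0.4436 -0.7256; -0.1147 0.8084 -0.5774], t=(-0.4452, 0.7157, 2.0161)
after S2 (triangulate): (1.4289, 0.0533, 0.0881)
after S3 (kf_track): (-1.2139, 0.5056, 0.1545)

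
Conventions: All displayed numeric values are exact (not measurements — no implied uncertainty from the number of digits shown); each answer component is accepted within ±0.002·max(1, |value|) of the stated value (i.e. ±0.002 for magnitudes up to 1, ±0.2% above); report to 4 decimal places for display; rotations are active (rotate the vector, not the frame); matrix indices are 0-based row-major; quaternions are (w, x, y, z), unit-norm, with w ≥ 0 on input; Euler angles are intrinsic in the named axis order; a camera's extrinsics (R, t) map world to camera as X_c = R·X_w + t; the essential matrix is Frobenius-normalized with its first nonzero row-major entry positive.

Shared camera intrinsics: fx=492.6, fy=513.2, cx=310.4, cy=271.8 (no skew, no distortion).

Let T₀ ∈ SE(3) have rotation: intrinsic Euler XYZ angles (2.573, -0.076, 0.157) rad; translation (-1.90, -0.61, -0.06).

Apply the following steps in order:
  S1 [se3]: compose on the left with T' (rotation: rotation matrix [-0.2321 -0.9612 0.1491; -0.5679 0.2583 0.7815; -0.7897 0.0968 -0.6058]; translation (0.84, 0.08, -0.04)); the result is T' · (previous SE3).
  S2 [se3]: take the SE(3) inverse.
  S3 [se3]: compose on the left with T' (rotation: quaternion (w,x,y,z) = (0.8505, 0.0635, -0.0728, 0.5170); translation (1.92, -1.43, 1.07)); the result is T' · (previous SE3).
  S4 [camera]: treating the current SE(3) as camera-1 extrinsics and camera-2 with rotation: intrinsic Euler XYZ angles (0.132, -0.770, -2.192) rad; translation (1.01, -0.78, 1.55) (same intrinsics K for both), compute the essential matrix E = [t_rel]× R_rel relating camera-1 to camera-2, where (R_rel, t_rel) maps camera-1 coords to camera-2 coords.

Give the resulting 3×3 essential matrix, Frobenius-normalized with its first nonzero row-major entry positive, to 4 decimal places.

after S1 (compose_se3): R=[-0.0600 0.9108 0.4084; -0.5873 0.2986 -0.7522; -0.8071 -0.2850 0.5170], t=(1.8584, 0.9545, 1.4378)
after S2 (invert_se3): R=[-0.0600 -0.5873 -0.8071; 0.9108 0.2986 -0.2850; 0.4084 -0.7522 0.5170], t=(1.8326, -1.5679, -0.7844)
after S3 (compose_se3): R=[-0.8605 -0.4888 -0.1438; 0.2895 -0.2366 -0.9275; 0.4193 -0.8397 0.3451], t=(4.1925, -0.4086, 0.5962)
after S4 (essential): [0.1985 -0.6250 -0.2285; -0.0103 -0.1747 0.0716; -0.2493 -0.2666 0.5906]

matrix = [0.1985 -0.6250 -0.2285; -0.0103 -0.1747 0.0716; -0.2493 -0.2666 0.5906]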